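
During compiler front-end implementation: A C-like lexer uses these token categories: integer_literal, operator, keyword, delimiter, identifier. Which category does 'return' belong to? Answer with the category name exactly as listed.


Token: 'return'
Checking categories:
  identifier: no
  integer_literal: no
  operator: no
  keyword: YES
  delimiter: no
Category: keyword

keyword


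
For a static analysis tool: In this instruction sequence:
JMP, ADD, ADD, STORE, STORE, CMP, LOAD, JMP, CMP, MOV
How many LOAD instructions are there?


Scanning instruction sequence for LOAD:
  Position 1: JMP
  Position 2: ADD
  Position 3: ADD
  Position 4: STORE
  Position 5: STORE
  Position 6: CMP
  Position 7: LOAD <- MATCH
  Position 8: JMP
  Position 9: CMP
  Position 10: MOV
Matches at positions: [7]
Total LOAD count: 1

1


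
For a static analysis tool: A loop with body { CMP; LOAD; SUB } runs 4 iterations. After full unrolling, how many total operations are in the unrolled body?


Loop body operations: CMP, LOAD, SUB (3 ops per iteration)
Unrolling 4 iterations:
  Iteration 1: CMP, LOAD, SUB (3 ops)
  Iteration 2: CMP, LOAD, SUB (3 ops)
  Iteration 3: CMP, LOAD, SUB (3 ops)
  Iteration 4: CMP, LOAD, SUB (3 ops)
Total: 4 iterations * 3 ops/iter = 12 operations

12


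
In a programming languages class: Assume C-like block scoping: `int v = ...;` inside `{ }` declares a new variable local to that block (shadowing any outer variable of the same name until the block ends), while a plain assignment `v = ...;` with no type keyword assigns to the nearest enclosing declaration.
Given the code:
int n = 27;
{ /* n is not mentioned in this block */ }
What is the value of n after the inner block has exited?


Analyzing scoping rules:
Outer scope: declares n = 27
Inner block: n is neither redeclared nor assigned -> unchanged
After the block -> 27
Result: 27

27


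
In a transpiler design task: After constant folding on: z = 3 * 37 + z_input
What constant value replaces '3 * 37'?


Identifying constant sub-expression:
  Original: z = 3 * 37 + z_input
  3 and 37 are both compile-time constants
  Evaluating: 3 * 37 = 111
  After folding: z = 111 + z_input

111


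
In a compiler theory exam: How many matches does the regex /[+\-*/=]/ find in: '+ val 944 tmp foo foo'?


Pattern: /[+\-*/=]/ (operators)
Input: '+ val 944 tmp foo foo'
Scanning for matches:
  Match 1: '+'
Total matches: 1

1


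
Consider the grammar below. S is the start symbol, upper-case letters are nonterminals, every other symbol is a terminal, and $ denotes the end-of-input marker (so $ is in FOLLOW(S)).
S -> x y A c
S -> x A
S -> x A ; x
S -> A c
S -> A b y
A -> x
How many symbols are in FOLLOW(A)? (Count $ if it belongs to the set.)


S is the start symbol and does not occur in any rule body, so FOLLOW(S) = {$}.
Examining every occurrence of A in a rule body:
  S -> x y A c : A is followed by terminal 'c' -> add 'c'
  S -> x A : A is at the right end -> add FOLLOW(S) = {$}
  S -> x A ; x : A is followed by terminal ';' -> add ';'
  S -> A c : A is followed by terminal 'c' -> add 'c' (already in the set)
  S -> A b y : A is followed by terminal 'b' -> add 'b'
  A -> x : A does not occur in the body -> contributes nothing
FOLLOW(A) = {;, b, c, $}
Count: 4

4


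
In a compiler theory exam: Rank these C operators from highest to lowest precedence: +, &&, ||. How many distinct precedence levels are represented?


Looking up precedence for each operator:
  + -> precedence 5
  && -> precedence 2
  || -> precedence 1
Sorted highest to lowest: +, &&, ||
Distinct precedence values: [5, 2, 1]
Number of distinct levels: 3

3


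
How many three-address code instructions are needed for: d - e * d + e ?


Expression: d - e * d + e
Generating three-address code (respecting * over +/- precedence):
  Instruction 1: t1 = e * d
  Instruction 2: t2 = d - t1
  Instruction 3: t3 = t2 + e
Total instructions: 3

3


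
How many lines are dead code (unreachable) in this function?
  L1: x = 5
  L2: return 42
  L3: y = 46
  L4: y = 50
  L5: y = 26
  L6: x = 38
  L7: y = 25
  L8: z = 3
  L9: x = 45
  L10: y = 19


Analyzing control flow:
  L1: reachable (before return)
  L2: reachable (return statement)
  L3: DEAD (after return at L2)
  L4: DEAD (after return at L2)
  L5: DEAD (after return at L2)
  L6: DEAD (after return at L2)
  L7: DEAD (after return at L2)
  L8: DEAD (after return at L2)
  L9: DEAD (after return at L2)
  L10: DEAD (after return at L2)
Return at L2, total lines = 10
Dead lines: L3 through L10
Count: 8

8


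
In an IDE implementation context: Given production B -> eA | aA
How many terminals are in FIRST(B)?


Production: B -> eA | aA
Examining each alternative for leading terminals:
  B -> eA : first terminal = 'e'
  B -> aA : first terminal = 'a'
FIRST(B) = {a, e}
Count: 2

2


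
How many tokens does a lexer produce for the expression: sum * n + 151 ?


Scanning 'sum * n + 151'
Token 1: 'sum' -> identifier
Token 2: '*' -> operator
Token 3: 'n' -> identifier
Token 4: '+' -> operator
Token 5: '151' -> integer_literal
Total tokens: 5

5


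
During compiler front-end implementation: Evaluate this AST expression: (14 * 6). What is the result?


Expression: (14 * 6)
Evaluating step by step:
  14 * 6 = 84
Result: 84

84


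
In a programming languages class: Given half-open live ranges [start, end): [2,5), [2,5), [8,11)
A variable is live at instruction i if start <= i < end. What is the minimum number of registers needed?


Live ranges:
  Var0: [2, 5)
  Var1: [2, 5)
  Var2: [8, 11)
Sweep-line events (position, delta, active):
  pos=2 start -> active=1
  pos=2 start -> active=2
  pos=5 end -> active=1
  pos=5 end -> active=0
  pos=8 start -> active=1
  pos=11 end -> active=0
Maximum simultaneous active: 2
Minimum registers needed: 2

2


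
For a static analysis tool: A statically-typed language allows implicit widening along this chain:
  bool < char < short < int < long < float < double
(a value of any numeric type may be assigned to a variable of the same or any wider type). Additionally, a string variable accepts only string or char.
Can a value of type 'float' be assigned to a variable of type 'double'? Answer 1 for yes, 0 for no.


Target variable type: double
Source value type: float
Numeric ranks: float=5, double=6
Widening allowed iff rank(source) <= rank(target): 5 <= 6? Yes
Result: 1

1


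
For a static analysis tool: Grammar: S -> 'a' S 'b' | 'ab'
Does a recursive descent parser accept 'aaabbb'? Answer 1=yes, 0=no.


Grammar accepts strings of the form a^n b^n (n >= 1)
Word: 'aaabbb'
Counting: 3 a's and 3 b's
Check: 3 == 3? Yes
Derivation (S -> aSb applied 2 time(s), then S -> ab): S => aSb => aaSbb => aaabbb
Accepted

1


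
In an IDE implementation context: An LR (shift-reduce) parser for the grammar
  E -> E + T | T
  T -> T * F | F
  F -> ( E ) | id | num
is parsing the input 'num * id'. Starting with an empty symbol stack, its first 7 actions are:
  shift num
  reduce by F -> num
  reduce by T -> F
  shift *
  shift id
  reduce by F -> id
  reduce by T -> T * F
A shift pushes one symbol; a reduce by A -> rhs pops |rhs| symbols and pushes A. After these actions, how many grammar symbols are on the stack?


Tracking the symbol stack through each action:
  Action 1: shift 'num' : push -> stack = [num] (size 1)
  Action 2: reduce by F -> num : pop 1, push F -> stack = [F] (size 1)
  Action 3: reduce by T -> F : pop 1, push T -> stack = [T] (size 1)
  Action 4: shift '*' : push -> stack = [T, *] (size 2)
  Action 5: shift 'id' : push -> stack = [T, *, id] (size 3)
  Action 6: reduce by F -> id : pop 1, push F -> stack = [T, *, F] (size 3)
  Action 7: reduce by T -> T * F : pop 3, push T -> stack = [T] (size 1)
Final stack size: 1

1


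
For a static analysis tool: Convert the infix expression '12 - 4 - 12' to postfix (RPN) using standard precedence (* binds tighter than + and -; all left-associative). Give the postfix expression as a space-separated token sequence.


Applying the shunting-yard algorithm:
  Operand 12 -> output
  Push '-' onto operator stack -> op-stack: [-]
  Operand 4 -> output
  See '-' (prec 1); top '-' (prec 1) >= it -> pop '-' to output
  Push '-' onto operator stack -> op-stack: [-]
  Operand 12 -> output
  End of input: pop '-' to output
Postfix result: 12 4 - 12 -

12 4 - 12 -


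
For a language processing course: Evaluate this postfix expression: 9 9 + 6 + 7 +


Processing tokens left to right:
Push 9, Push 9
Pop 9 and 9, compute 9 + 9 = 18, push 18
Push 6
Pop 18 and 6, compute 18 + 6 = 24, push 24
Push 7
Pop 24 and 7, compute 24 + 7 = 31, push 31
Stack result: 31

31


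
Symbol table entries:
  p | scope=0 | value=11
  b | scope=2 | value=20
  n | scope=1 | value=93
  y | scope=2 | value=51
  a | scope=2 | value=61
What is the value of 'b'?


Searching symbol table for 'b':
  p | scope=0 | value=11
  b | scope=2 | value=20 <- MATCH
  n | scope=1 | value=93
  y | scope=2 | value=51
  a | scope=2 | value=61
Found 'b' at scope 2 with value 20

20


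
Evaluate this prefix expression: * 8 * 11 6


Parsing prefix expression: * 8 * 11 6
Step 1: Innermost operation '* 11 6'
  11 * 6 = 66
Step 2: Outer operation '* 8 [66]'
  8 * 66 = 528

528


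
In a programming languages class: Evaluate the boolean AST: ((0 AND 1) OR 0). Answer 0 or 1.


Step 1: Evaluate inner node
  0 AND 1 = 0
Step 2: Evaluate root node
  0 OR 0 = 0

0


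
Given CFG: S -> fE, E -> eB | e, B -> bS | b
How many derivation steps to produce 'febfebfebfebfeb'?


Grammar: S -> fE, E -> eB | e, B -> bS | b
Deriving 'febfebfebfebfeb':
Step 1: S -> fE => fE
Step 2: E -> eB => feB
Step 3: B -> bS => febS
Step 4: S -> fE => febfE
Step 5: E -> eB => febfeB
Step 6: B -> bS => febfebS
Step 7: S -> fE => febfebfE
Step 8: E -> eB => febfebfeB
Step 9: B -> bS => febfebfebS
Step 10: S -> fE => febfebfebfE
Step 11: E -> eB => febfebfebfeB
Step 12: B -> bS => febfebfebfebS
Step 13: S -> fE => febfebfebfebfE
Step 14: E -> eB => febfebfebfebfeB
Step 15: B -> b => febfebfebfebfeb
Total derivation steps: 15

15


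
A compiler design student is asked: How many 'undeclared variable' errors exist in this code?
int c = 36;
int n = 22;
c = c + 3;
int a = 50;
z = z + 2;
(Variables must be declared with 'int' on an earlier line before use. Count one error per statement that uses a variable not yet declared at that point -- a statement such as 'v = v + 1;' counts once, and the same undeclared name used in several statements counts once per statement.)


Scanning code line by line:
  Line 1: declare 'c' -> declared = ['c']
  Line 2: declare 'n' -> declared = ['c', 'n']
  Line 3: use 'c' -> OK (declared)
  Line 4: declare 'a' -> declared = ['a', 'c', 'n']
  Line 5: use 'z' -> ERROR (undeclared)
Total undeclared variable errors: 1

1


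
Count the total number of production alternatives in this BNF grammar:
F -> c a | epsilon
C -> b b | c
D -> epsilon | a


Counting alternatives per rule:
  F: 2 alternative(s)
  C: 2 alternative(s)
  D: 2 alternative(s)
Sum: 2 + 2 + 2 = 6

6


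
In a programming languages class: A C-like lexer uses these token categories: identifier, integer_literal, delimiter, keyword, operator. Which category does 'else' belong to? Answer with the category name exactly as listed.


Token: 'else'
Checking categories:
  identifier: no
  integer_literal: no
  operator: no
  keyword: YES
  delimiter: no
Category: keyword

keyword


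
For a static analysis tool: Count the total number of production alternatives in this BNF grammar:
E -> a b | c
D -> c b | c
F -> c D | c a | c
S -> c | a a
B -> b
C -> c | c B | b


Counting alternatives per rule:
  E: 2 alternative(s)
  D: 2 alternative(s)
  F: 3 alternative(s)
  S: 2 alternative(s)
  B: 1 alternative(s)
  C: 3 alternative(s)
Sum: 2 + 2 + 3 + 2 + 1 + 3 = 13

13


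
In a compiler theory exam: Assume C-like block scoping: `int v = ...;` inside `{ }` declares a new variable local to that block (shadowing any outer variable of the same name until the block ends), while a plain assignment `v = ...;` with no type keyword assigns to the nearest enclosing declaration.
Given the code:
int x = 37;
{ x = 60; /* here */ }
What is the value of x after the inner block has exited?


Analyzing scoping rules:
Outer scope: declares x = 37
Inner block: 'x = 60;' has no type keyword, so it is an assignment to the outer x (no shadowing)
The assignment changed the outer variable itself, so the new value persists after the block -> 60
Result: 60

60


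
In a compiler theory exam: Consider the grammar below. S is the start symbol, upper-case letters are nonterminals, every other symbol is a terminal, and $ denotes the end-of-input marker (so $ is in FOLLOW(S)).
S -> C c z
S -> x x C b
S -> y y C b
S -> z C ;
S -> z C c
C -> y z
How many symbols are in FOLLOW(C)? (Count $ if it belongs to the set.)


S is the start symbol and does not occur in any rule body, so FOLLOW(S) = {$}.
Examining every occurrence of C in a rule body:
  S -> C c z : C is followed by terminal 'c' -> add 'c'
  S -> x x C b : C is followed by terminal 'b' -> add 'b'
  S -> y y C b : C is followed by terminal 'b' -> add 'b' (already in the set)
  S -> z C ; : C is followed by terminal ';' -> add ';'
  S -> z C c : C is followed by terminal 'c' -> add 'c' (already in the set)
  C -> y z : C does not occur in the body -> contributes nothing
FOLLOW(C) = {;, b, c}
Count: 3

3


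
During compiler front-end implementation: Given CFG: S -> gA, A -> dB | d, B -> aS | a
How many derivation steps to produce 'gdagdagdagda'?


Grammar: S -> gA, A -> dB | d, B -> aS | a
Deriving 'gdagdagdagda':
Step 1: S -> gA => gA
Step 2: A -> dB => gdB
Step 3: B -> aS => gdaS
Step 4: S -> gA => gdagA
Step 5: A -> dB => gdagdB
Step 6: B -> aS => gdagdaS
Step 7: S -> gA => gdagdagA
Step 8: A -> dB => gdagdagdB
Step 9: B -> aS => gdagdagdaS
Step 10: S -> gA => gdagdagdagA
Step 11: A -> dB => gdagdagdagdB
Step 12: B -> a => gdagdagdagda
Total derivation steps: 12

12


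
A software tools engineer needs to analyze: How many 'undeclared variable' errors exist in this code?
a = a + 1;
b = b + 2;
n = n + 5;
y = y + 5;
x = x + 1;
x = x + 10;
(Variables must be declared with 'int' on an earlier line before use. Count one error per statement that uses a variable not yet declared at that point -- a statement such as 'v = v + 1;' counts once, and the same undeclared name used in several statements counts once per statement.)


Scanning code line by line:
  Line 1: use 'a' -> ERROR (undeclared)
  Line 2: use 'b' -> ERROR (undeclared)
  Line 3: use 'n' -> ERROR (undeclared)
  Line 4: use 'y' -> ERROR (undeclared)
  Line 5: use 'x' -> ERROR (undeclared)
  Line 6: use 'x' -> ERROR (undeclared)
Total undeclared variable errors: 6

6


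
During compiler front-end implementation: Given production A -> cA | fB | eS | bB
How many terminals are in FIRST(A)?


Production: A -> cA | fB | eS | bB
Examining each alternative for leading terminals:
  A -> cA : first terminal = 'c'
  A -> fB : first terminal = 'f'
  A -> eS : first terminal = 'e'
  A -> bB : first terminal = 'b'
FIRST(A) = {b, c, e, f}
Count: 4

4


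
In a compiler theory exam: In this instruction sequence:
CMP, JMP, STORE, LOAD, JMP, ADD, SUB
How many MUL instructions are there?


Scanning instruction sequence for MUL:
  Position 1: CMP
  Position 2: JMP
  Position 3: STORE
  Position 4: LOAD
  Position 5: JMP
  Position 6: ADD
  Position 7: SUB
Matches at positions: []
Total MUL count: 0

0


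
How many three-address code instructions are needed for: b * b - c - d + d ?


Expression: b * b - c - d + d
Generating three-address code (respecting * over +/- precedence):
  Instruction 1: t1 = b * b
  Instruction 2: t2 = t1 - c
  Instruction 3: t3 = t2 - d
  Instruction 4: t4 = t3 + d
Total instructions: 4

4


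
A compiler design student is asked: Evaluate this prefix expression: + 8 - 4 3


Parsing prefix expression: + 8 - 4 3
Step 1: Innermost operation '- 4 3'
  4 - 3 = 1
Step 2: Outer operation '+ 8 [1]'
  8 + 1 = 9

9


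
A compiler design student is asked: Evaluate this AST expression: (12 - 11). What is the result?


Expression: (12 - 11)
Evaluating step by step:
  12 - 11 = 1
Result: 1

1


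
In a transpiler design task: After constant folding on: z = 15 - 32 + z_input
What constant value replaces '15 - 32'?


Identifying constant sub-expression:
  Original: z = 15 - 32 + z_input
  15 and 32 are both compile-time constants
  Evaluating: 15 - 32 = -17
  After folding: z = -17 + z_input

-17


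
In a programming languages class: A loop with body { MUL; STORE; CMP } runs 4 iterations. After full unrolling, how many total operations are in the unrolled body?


Loop body operations: MUL, STORE, CMP (3 ops per iteration)
Unrolling 4 iterations:
  Iteration 1: MUL, STORE, CMP (3 ops)
  Iteration 2: MUL, STORE, CMP (3 ops)
  Iteration 3: MUL, STORE, CMP (3 ops)
  Iteration 4: MUL, STORE, CMP (3 ops)
Total: 4 iterations * 3 ops/iter = 12 operations

12


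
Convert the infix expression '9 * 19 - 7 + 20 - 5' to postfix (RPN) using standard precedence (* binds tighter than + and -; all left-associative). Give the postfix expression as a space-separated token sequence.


Applying the shunting-yard algorithm:
  Operand 9 -> output
  Push '*' onto operator stack -> op-stack: [*]
  Operand 19 -> output
  See '-' (prec 1); top '*' (prec 2) >= it -> pop '*' to output
  Push '-' onto operator stack -> op-stack: [-]
  Operand 7 -> output
  See '+' (prec 1); top '-' (prec 1) >= it -> pop '-' to output
  Push '+' onto operator stack -> op-stack: [+]
  Operand 20 -> output
  See '-' (prec 1); top '+' (prec 1) >= it -> pop '+' to output
  Push '-' onto operator stack -> op-stack: [-]
  Operand 5 -> output
  End of input: pop '-' to output
Postfix result: 9 19 * 7 - 20 + 5 -

9 19 * 7 - 20 + 5 -


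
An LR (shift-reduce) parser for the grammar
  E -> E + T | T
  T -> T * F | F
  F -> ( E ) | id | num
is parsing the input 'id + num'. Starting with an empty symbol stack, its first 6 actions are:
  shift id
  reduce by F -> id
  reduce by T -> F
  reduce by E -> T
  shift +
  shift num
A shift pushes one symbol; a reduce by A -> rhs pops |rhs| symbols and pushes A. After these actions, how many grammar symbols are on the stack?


Tracking the symbol stack through each action:
  Action 1: shift 'id' : push -> stack = [id] (size 1)
  Action 2: reduce by F -> id : pop 1, push F -> stack = [F] (size 1)
  Action 3: reduce by T -> F : pop 1, push T -> stack = [T] (size 1)
  Action 4: reduce by E -> T : pop 1, push E -> stack = [E] (size 1)
  Action 5: shift '+' : push -> stack = [E, +] (size 2)
  Action 6: shift 'num' : push -> stack = [E, +, num] (size 3)
Final stack size: 3

3


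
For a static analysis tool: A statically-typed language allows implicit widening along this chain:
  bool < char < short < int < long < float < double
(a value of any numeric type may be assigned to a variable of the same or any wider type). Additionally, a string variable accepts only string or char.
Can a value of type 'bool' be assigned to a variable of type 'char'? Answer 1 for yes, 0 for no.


Target variable type: char
Source value type: bool
Numeric ranks: bool=0, char=1
Widening allowed iff rank(source) <= rank(target): 0 <= 1? Yes
Result: 1

1


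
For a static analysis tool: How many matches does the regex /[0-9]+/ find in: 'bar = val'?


Pattern: /[0-9]+/ (int literals)
Input: 'bar = val'
Scanning for matches:
Total matches: 0

0


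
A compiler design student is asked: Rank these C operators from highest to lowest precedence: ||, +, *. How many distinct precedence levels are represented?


Looking up precedence for each operator:
  || -> precedence 1
  + -> precedence 5
  * -> precedence 6
Sorted highest to lowest: *, +, ||
Distinct precedence values: [6, 5, 1]
Number of distinct levels: 3

3


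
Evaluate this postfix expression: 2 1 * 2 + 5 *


Processing tokens left to right:
Push 2, Push 1
Pop 2 and 1, compute 2 * 1 = 2, push 2
Push 2
Pop 2 and 2, compute 2 + 2 = 4, push 4
Push 5
Pop 4 and 5, compute 4 * 5 = 20, push 20
Stack result: 20

20


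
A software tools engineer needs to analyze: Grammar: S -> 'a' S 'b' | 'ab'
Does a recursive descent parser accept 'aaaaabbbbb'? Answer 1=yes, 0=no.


Grammar accepts strings of the form a^n b^n (n >= 1)
Word: 'aaaaabbbbb'
Counting: 5 a's and 5 b's
Check: 5 == 5? Yes
Derivation (S -> aSb applied 4 time(s), then S -> ab): S => aSb => aaSbb => aaaSbbb => aaaaSbbbb => aaaaabbbbb
Accepted

1


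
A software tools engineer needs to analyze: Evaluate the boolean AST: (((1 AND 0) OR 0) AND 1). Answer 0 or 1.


Step 1: Evaluate inner node
  1 AND 0 = 0
Step 2: Evaluate next node
  0 OR 0 = 0
Step 3: Evaluate root node
  0 AND 1 = 0

0


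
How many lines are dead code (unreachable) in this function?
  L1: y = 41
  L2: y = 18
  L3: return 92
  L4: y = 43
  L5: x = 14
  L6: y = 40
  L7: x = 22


Analyzing control flow:
  L1: reachable (before return)
  L2: reachable (before return)
  L3: reachable (return statement)
  L4: DEAD (after return at L3)
  L5: DEAD (after return at L3)
  L6: DEAD (after return at L3)
  L7: DEAD (after return at L3)
Return at L3, total lines = 7
Dead lines: L4 through L7
Count: 4

4


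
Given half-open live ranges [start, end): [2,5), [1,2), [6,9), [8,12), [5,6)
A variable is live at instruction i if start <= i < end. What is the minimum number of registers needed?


Live ranges:
  Var0: [2, 5)
  Var1: [1, 2)
  Var2: [6, 9)
  Var3: [8, 12)
  Var4: [5, 6)
Sweep-line events (position, delta, active):
  pos=1 start -> active=1
  pos=2 end -> active=0
  pos=2 start -> active=1
  pos=5 end -> active=0
  pos=5 start -> active=1
  pos=6 end -> active=0
  pos=6 start -> active=1
  pos=8 start -> active=2
  pos=9 end -> active=1
  pos=12 end -> active=0
Maximum simultaneous active: 2
Minimum registers needed: 2

2


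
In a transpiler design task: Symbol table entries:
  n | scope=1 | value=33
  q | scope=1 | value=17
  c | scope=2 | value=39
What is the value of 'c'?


Searching symbol table for 'c':
  n | scope=1 | value=33
  q | scope=1 | value=17
  c | scope=2 | value=39 <- MATCH
Found 'c' at scope 2 with value 39

39


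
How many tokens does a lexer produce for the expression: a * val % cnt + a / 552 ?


Scanning 'a * val % cnt + a / 552'
Token 1: 'a' -> identifier
Token 2: '*' -> operator
Token 3: 'val' -> identifier
Token 4: '%' -> operator
Token 5: 'cnt' -> identifier
Token 6: '+' -> operator
Token 7: 'a' -> identifier
Token 8: '/' -> operator
Token 9: '552' -> integer_literal
Total tokens: 9

9


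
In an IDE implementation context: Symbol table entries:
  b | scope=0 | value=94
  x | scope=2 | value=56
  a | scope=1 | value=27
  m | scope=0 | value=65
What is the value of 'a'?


Searching symbol table for 'a':
  b | scope=0 | value=94
  x | scope=2 | value=56
  a | scope=1 | value=27 <- MATCH
  m | scope=0 | value=65
Found 'a' at scope 1 with value 27

27


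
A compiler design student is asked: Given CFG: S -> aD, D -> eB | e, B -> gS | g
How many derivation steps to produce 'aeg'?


Grammar: S -> aD, D -> eB | e, B -> gS | g
Deriving 'aeg':
Step 1: S -> aD => aD
Step 2: D -> eB => aeB
Step 3: B -> g => aeg
Total derivation steps: 3

3


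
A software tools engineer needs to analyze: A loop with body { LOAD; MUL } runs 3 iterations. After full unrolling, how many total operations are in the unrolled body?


Loop body operations: LOAD, MUL (2 ops per iteration)
Unrolling 3 iterations:
  Iteration 1: LOAD, MUL (2 ops)
  Iteration 2: LOAD, MUL (2 ops)
  Iteration 3: LOAD, MUL (2 ops)
Total: 3 iterations * 2 ops/iter = 6 operations

6


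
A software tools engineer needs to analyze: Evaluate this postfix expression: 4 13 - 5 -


Processing tokens left to right:
Push 4, Push 13
Pop 4 and 13, compute 4 - 13 = -9, push -9
Push 5
Pop -9 and 5, compute -9 - 5 = -14, push -14
Stack result: -14

-14


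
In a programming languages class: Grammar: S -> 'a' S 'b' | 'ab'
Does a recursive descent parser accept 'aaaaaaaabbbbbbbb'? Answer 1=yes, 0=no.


Grammar accepts strings of the form a^n b^n (n >= 1)
Word: 'aaaaaaaabbbbbbbb'
Counting: 8 a's and 8 b's
Check: 8 == 8? Yes
Derivation (S -> aSb applied 7 time(s), then S -> ab): S => aSb => aaSbb => aaaSbbb => aaaaSbbbb => aaaaaSbbbbb => aaaaaaSbbbbbb => aaaaaaaSbbbbbbb => aaaaaaaabbbbbbbb
Accepted

1


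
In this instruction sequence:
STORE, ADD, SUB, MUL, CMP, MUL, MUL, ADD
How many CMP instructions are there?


Scanning instruction sequence for CMP:
  Position 1: STORE
  Position 2: ADD
  Position 3: SUB
  Position 4: MUL
  Position 5: CMP <- MATCH
  Position 6: MUL
  Position 7: MUL
  Position 8: ADD
Matches at positions: [5]
Total CMP count: 1

1


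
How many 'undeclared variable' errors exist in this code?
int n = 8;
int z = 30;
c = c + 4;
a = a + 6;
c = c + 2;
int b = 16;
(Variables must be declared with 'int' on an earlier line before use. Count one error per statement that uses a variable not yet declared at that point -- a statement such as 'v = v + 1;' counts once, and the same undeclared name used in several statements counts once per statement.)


Scanning code line by line:
  Line 1: declare 'n' -> declared = ['n']
  Line 2: declare 'z' -> declared = ['n', 'z']
  Line 3: use 'c' -> ERROR (undeclared)
  Line 4: use 'a' -> ERROR (undeclared)
  Line 5: use 'c' -> ERROR (undeclared)
  Line 6: declare 'b' -> declared = ['b', 'n', 'z']
Total undeclared variable errors: 3

3


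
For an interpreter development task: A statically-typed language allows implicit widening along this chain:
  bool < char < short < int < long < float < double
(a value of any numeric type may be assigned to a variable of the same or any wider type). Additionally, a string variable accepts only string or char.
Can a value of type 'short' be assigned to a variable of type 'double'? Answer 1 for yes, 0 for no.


Target variable type: double
Source value type: short
Numeric ranks: short=2, double=6
Widening allowed iff rank(source) <= rank(target): 2 <= 6? Yes
Result: 1

1


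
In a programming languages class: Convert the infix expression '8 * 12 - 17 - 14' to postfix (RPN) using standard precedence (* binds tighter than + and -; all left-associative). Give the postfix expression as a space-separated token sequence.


Applying the shunting-yard algorithm:
  Operand 8 -> output
  Push '*' onto operator stack -> op-stack: [*]
  Operand 12 -> output
  See '-' (prec 1); top '*' (prec 2) >= it -> pop '*' to output
  Push '-' onto operator stack -> op-stack: [-]
  Operand 17 -> output
  See '-' (prec 1); top '-' (prec 1) >= it -> pop '-' to output
  Push '-' onto operator stack -> op-stack: [-]
  Operand 14 -> output
  End of input: pop '-' to output
Postfix result: 8 12 * 17 - 14 -

8 12 * 17 - 14 -


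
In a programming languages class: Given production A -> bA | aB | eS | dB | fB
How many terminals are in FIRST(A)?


Production: A -> bA | aB | eS | dB | fB
Examining each alternative for leading terminals:
  A -> bA : first terminal = 'b'
  A -> aB : first terminal = 'a'
  A -> eS : first terminal = 'e'
  A -> dB : first terminal = 'd'
  A -> fB : first terminal = 'f'
FIRST(A) = {a, b, d, e, f}
Count: 5

5


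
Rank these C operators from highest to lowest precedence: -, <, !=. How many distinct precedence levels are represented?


Looking up precedence for each operator:
  - -> precedence 5
  < -> precedence 4
  != -> precedence 3
Sorted highest to lowest: -, <, !=
Distinct precedence values: [5, 4, 3]
Number of distinct levels: 3

3


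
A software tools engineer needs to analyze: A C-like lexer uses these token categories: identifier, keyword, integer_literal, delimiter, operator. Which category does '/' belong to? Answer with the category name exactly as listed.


Token: '/'
Checking categories:
  identifier: no
  integer_literal: no
  operator: YES
  keyword: no
  delimiter: no
Category: operator

operator


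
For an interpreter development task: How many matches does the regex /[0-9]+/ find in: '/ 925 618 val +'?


Pattern: /[0-9]+/ (int literals)
Input: '/ 925 618 val +'
Scanning for matches:
  Match 1: '925'
  Match 2: '618'
Total matches: 2

2


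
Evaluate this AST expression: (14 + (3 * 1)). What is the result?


Expression: (14 + (3 * 1))
Evaluating step by step:
  3 * 1 = 3
  14 + 3 = 17
Result: 17

17


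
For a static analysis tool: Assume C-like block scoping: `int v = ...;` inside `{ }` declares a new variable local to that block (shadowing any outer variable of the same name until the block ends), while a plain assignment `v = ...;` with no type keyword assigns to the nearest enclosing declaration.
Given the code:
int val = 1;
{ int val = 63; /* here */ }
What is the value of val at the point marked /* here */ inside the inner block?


Analyzing scoping rules:
Outer scope: declares val = 1
Inner block: 'int val = 63;' declares a NEW val that shadows the outer one
Inside the block the inner declaration is in scope -> 63
Result: 63

63


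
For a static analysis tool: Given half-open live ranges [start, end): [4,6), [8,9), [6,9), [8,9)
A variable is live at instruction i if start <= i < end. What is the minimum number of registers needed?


Live ranges:
  Var0: [4, 6)
  Var1: [8, 9)
  Var2: [6, 9)
  Var3: [8, 9)
Sweep-line events (position, delta, active):
  pos=4 start -> active=1
  pos=6 end -> active=0
  pos=6 start -> active=1
  pos=8 start -> active=2
  pos=8 start -> active=3
  pos=9 end -> active=2
  pos=9 end -> active=1
  pos=9 end -> active=0
Maximum simultaneous active: 3
Minimum registers needed: 3

3


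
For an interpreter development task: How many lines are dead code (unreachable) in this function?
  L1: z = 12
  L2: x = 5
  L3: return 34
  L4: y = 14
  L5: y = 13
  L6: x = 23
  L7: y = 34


Analyzing control flow:
  L1: reachable (before return)
  L2: reachable (before return)
  L3: reachable (return statement)
  L4: DEAD (after return at L3)
  L5: DEAD (after return at L3)
  L6: DEAD (after return at L3)
  L7: DEAD (after return at L3)
Return at L3, total lines = 7
Dead lines: L4 through L7
Count: 4

4


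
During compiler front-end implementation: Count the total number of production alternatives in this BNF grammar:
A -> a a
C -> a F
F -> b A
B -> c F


Counting alternatives per rule:
  A: 1 alternative(s)
  C: 1 alternative(s)
  F: 1 alternative(s)
  B: 1 alternative(s)
Sum: 1 + 1 + 1 + 1 = 4

4


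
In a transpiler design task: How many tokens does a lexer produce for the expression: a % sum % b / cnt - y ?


Scanning 'a % sum % b / cnt - y'
Token 1: 'a' -> identifier
Token 2: '%' -> operator
Token 3: 'sum' -> identifier
Token 4: '%' -> operator
Token 5: 'b' -> identifier
Token 6: '/' -> operator
Token 7: 'cnt' -> identifier
Token 8: '-' -> operator
Token 9: 'y' -> identifier
Total tokens: 9

9


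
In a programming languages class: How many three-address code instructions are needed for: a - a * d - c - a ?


Expression: a - a * d - c - a
Generating three-address code (respecting * over +/- precedence):
  Instruction 1: t1 = a * d
  Instruction 2: t2 = a - t1
  Instruction 3: t3 = t2 - c
  Instruction 4: t4 = t3 - a
Total instructions: 4

4


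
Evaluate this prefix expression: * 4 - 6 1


Parsing prefix expression: * 4 - 6 1
Step 1: Innermost operation '- 6 1'
  6 - 1 = 5
Step 2: Outer operation '* 4 [5]'
  4 * 5 = 20

20


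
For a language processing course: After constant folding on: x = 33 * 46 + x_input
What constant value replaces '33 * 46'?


Identifying constant sub-expression:
  Original: x = 33 * 46 + x_input
  33 and 46 are both compile-time constants
  Evaluating: 33 * 46 = 1518
  After folding: x = 1518 + x_input

1518


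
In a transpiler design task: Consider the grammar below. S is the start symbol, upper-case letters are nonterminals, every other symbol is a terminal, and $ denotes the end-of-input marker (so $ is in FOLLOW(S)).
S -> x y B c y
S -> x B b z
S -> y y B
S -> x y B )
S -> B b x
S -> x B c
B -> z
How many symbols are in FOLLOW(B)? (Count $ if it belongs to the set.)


S is the start symbol and does not occur in any rule body, so FOLLOW(S) = {$}.
Examining every occurrence of B in a rule body:
  S -> x y B c y : B is followed by terminal 'c' -> add 'c'
  S -> x B b z : B is followed by terminal 'b' -> add 'b'
  S -> y y B : B is at the right end -> add FOLLOW(S) = {$}
  S -> x y B ) : B is followed by terminal ')' -> add ')'
  S -> B b x : B is followed by terminal 'b' -> add 'b' (already in the set)
  S -> x B c : B is followed by terminal 'c' -> add 'c' (already in the set)
  B -> z : B does not occur in the body -> contributes nothing
FOLLOW(B) = {), b, c, $}
Count: 4

4


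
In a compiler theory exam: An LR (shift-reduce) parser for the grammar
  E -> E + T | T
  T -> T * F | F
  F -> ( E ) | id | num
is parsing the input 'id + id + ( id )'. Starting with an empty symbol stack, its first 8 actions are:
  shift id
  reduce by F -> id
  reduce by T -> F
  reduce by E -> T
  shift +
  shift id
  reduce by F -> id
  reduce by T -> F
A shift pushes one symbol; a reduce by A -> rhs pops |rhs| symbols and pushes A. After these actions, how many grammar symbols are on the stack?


Tracking the symbol stack through each action:
  Action 1: shift 'id' : push -> stack = [id] (size 1)
  Action 2: reduce by F -> id : pop 1, push F -> stack = [F] (size 1)
  Action 3: reduce by T -> F : pop 1, push T -> stack = [T] (size 1)
  Action 4: reduce by E -> T : pop 1, push E -> stack = [E] (size 1)
  Action 5: shift '+' : push -> stack = [E, +] (size 2)
  Action 6: shift 'id' : push -> stack = [E, +, id] (size 3)
  Action 7: reduce by F -> id : pop 1, push F -> stack = [E, +, F] (size 3)
  Action 8: reduce by T -> F : pop 1, push T -> stack = [E, +, T] (size 3)
Final stack size: 3

3


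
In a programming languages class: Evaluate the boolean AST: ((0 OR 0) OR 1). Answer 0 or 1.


Step 1: Evaluate inner node
  0 OR 0 = 0
Step 2: Evaluate root node
  0 OR 1 = 1

1


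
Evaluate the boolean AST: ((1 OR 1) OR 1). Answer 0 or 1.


Step 1: Evaluate inner node
  1 OR 1 = 1
Step 2: Evaluate root node
  1 OR 1 = 1

1


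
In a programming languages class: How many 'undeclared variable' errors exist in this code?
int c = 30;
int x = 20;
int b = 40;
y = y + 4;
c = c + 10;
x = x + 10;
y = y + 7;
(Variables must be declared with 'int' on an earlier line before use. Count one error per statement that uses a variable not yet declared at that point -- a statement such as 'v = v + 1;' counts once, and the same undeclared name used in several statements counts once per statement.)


Scanning code line by line:
  Line 1: declare 'c' -> declared = ['c']
  Line 2: declare 'x' -> declared = ['c', 'x']
  Line 3: declare 'b' -> declared = ['b', 'c', 'x']
  Line 4: use 'y' -> ERROR (undeclared)
  Line 5: use 'c' -> OK (declared)
  Line 6: use 'x' -> OK (declared)
  Line 7: use 'y' -> ERROR (undeclared)
Total undeclared variable errors: 2

2


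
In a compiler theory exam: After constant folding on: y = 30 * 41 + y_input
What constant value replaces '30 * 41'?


Identifying constant sub-expression:
  Original: y = 30 * 41 + y_input
  30 and 41 are both compile-time constants
  Evaluating: 30 * 41 = 1230
  After folding: y = 1230 + y_input

1230


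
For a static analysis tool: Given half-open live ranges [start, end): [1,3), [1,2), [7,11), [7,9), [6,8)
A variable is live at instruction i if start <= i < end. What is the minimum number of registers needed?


Live ranges:
  Var0: [1, 3)
  Var1: [1, 2)
  Var2: [7, 11)
  Var3: [7, 9)
  Var4: [6, 8)
Sweep-line events (position, delta, active):
  pos=1 start -> active=1
  pos=1 start -> active=2
  pos=2 end -> active=1
  pos=3 end -> active=0
  pos=6 start -> active=1
  pos=7 start -> active=2
  pos=7 start -> active=3
  pos=8 end -> active=2
  pos=9 end -> active=1
  pos=11 end -> active=0
Maximum simultaneous active: 3
Minimum registers needed: 3

3


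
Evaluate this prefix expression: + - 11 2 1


Parsing prefix expression: + - 11 2 1
Step 1: Innermost operation '- 11 2'
  11 - 2 = 9
Step 2: Outer operation '+ [9] 1'
  9 + 1 = 10

10


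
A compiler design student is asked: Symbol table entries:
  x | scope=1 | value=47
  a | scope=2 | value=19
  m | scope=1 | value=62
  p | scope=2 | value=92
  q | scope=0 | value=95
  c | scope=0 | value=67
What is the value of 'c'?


Searching symbol table for 'c':
  x | scope=1 | value=47
  a | scope=2 | value=19
  m | scope=1 | value=62
  p | scope=2 | value=92
  q | scope=0 | value=95
  c | scope=0 | value=67 <- MATCH
Found 'c' at scope 0 with value 67

67


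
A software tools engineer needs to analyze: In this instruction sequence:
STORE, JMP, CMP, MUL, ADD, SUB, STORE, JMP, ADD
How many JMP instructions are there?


Scanning instruction sequence for JMP:
  Position 1: STORE
  Position 2: JMP <- MATCH
  Position 3: CMP
  Position 4: MUL
  Position 5: ADD
  Position 6: SUB
  Position 7: STORE
  Position 8: JMP <- MATCH
  Position 9: ADD
Matches at positions: [2, 8]
Total JMP count: 2

2


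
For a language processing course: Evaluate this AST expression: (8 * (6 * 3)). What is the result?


Expression: (8 * (6 * 3))
Evaluating step by step:
  6 * 3 = 18
  8 * 18 = 144
Result: 144

144


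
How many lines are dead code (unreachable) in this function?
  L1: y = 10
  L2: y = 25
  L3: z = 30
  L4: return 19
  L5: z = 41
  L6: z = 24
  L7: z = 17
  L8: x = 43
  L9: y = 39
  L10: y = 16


Analyzing control flow:
  L1: reachable (before return)
  L2: reachable (before return)
  L3: reachable (before return)
  L4: reachable (return statement)
  L5: DEAD (after return at L4)
  L6: DEAD (after return at L4)
  L7: DEAD (after return at L4)
  L8: DEAD (after return at L4)
  L9: DEAD (after return at L4)
  L10: DEAD (after return at L4)
Return at L4, total lines = 10
Dead lines: L5 through L10
Count: 6

6


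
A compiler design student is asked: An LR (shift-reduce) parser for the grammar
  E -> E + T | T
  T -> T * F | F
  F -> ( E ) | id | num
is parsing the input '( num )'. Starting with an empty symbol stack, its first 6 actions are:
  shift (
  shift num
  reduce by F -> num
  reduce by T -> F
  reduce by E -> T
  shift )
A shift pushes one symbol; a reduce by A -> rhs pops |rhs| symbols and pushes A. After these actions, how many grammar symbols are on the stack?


Tracking the symbol stack through each action:
  Action 1: shift '(' : push -> stack = [(] (size 1)
  Action 2: shift 'num' : push -> stack = [(, num] (size 2)
  Action 3: reduce by F -> num : pop 1, push F -> stack = [(, F] (size 2)
  Action 4: reduce by T -> F : pop 1, push T -> stack = [(, T] (size 2)
  Action 5: reduce by E -> T : pop 1, push E -> stack = [(, E] (size 2)
  Action 6: shift ')' : push -> stack = [(, E, )] (size 3)
Final stack size: 3

3


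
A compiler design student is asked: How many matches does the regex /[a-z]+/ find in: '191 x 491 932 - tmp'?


Pattern: /[a-z]+/ (identifiers)
Input: '191 x 491 932 - tmp'
Scanning for matches:
  Match 1: 'x'
  Match 2: 'tmp'
Total matches: 2

2


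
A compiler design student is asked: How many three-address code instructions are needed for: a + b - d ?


Expression: a + b - d
Generating three-address code (respecting * over +/- precedence):
  Instruction 1: t1 = a + b
  Instruction 2: t2 = t1 - d
Total instructions: 2

2


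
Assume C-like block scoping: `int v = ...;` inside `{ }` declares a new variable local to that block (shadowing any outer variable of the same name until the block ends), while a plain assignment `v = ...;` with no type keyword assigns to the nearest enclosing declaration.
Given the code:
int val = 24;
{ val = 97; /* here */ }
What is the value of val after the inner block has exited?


Analyzing scoping rules:
Outer scope: declares val = 24
Inner block: 'val = 97;' has no type keyword, so it is an assignment to the outer val (no shadowing)
The assignment changed the outer variable itself, so the new value persists after the block -> 97
Result: 97

97
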